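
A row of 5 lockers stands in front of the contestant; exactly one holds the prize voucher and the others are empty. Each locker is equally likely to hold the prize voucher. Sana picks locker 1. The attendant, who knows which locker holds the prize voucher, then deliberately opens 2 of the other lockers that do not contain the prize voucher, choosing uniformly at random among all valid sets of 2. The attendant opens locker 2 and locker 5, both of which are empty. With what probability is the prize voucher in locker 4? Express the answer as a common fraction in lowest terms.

2/5

Apply Bayes' rule, conditioning on where the prize voucher actually is.
If it is in locker 1 (prior 1/5): the attendant has 6 equally likely choices, so probability 1/6; weight (1/5)·(1/6) = 1/30.
If it is in either of lockers 2 and 5 (prior 1/5 each): that locker was opened and seen not to hold the prize — ruled out; weight (1/5)·0 = 0 each.
If it is in either of lockers 3 and 4 (prior 1/5 each): the attendant has 3 equally likely choices, so probability 1/3; weight (1/5)·(1/3) = 1/15 each.
The weights sum to 1/6.
So P(the prize voucher in locker 4 | the attendant opened locker 2 and locker 5) = (1/15) / (1/6) = 2/5.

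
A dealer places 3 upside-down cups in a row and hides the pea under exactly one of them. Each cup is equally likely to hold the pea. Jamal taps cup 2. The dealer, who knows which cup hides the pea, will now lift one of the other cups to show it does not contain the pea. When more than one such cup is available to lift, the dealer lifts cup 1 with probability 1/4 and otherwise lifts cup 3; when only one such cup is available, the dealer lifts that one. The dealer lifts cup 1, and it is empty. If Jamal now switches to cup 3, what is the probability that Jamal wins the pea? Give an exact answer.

Apply Bayes' rule, conditioning on where the pea actually is.
If it is under cup 1 (prior 1/3): the dealer opened cup 1, so this case is ruled out; weight (1/3)·0 = 0.
If it is under cup 2 (prior 1/3): cup 1 is available, opened with probability 1/4; weight (1/3)·(1/4) = 1/12.
If it is under cup 3 (prior 1/3): only cup 1 is available, probability 1; weight (1/3)·1 = 1/3.
The weights sum to 5/12.
So P(the pea under cup 3 | the dealer opened cup 1) = (1/3) / (5/12) = 4/5.

4/5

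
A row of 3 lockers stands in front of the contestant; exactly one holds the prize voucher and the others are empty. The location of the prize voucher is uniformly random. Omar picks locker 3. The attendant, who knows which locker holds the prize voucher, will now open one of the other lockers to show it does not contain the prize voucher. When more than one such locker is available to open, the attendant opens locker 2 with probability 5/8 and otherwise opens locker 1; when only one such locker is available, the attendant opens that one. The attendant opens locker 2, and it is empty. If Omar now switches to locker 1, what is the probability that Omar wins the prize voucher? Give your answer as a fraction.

Condition on the true location of the prize voucher.
If it is in locker 1 (prior 1/3): only locker 2 is available, probability 1; weight (1/3)·1 = 1/3.
If it is in locker 2 (prior 1/3): the attendant opened locker 2, so this case is ruled out; weight (1/3)·0 = 0.
If it is in locker 3 (prior 1/3): locker 2 is available, opened with probability 5/8; weight (1/3)·(5/8) = 5/24.
The weights sum to 13/24.
So P(the prize voucher in locker 1 | the attendant opened locker 2) = (1/3) / (13/24) = 8/13.

8/13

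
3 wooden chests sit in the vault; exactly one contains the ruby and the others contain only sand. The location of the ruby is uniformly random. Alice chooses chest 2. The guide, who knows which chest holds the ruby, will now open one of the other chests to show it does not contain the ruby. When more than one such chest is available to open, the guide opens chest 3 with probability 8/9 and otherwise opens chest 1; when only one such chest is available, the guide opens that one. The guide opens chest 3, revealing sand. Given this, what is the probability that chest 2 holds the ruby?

8/17

Apply Bayes' rule, conditioning on where the ruby actually is.
If it is in chest 1 (prior 1/3): only chest 3 is available, probability 1; weight (1/3)·1 = 1/3.
If it is in chest 2 (prior 1/3): chest 3 is available, opened with probability 8/9; weight (1/3)·(8/9) = 8/27.
If it is in chest 3 (prior 1/3): the guide opened chest 3, so this case is ruled out; weight (1/3)·0 = 0.
The weights sum to 17/27.
So P(the ruby in chest 2 | the guide opened chest 3) = (8/27) / (17/27) = 8/17.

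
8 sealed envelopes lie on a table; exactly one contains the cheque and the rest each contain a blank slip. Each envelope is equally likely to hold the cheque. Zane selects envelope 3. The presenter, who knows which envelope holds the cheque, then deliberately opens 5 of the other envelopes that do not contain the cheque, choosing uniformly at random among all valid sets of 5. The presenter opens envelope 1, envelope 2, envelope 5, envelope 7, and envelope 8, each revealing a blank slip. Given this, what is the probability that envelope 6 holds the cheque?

Apply Bayes' rule, conditioning on where the cheque actually is.
If it is in any of envelopes 1, 2, 5, 7, and 8 (prior 1/8 each): that envelope was opened and seen not to hold the prize — ruled out; weight (1/8)·0 = 0 each.
If it is in envelope 3 (prior 1/8): the presenter has 21 equally likely choices, so probability 1/21; weight (1/8)·(1/21) = 1/168.
If it is in either of envelopes 4 and 6 (prior 1/8 each): the presenter has 6 equally likely choices, so probability 1/6; weight (1/8)·(1/6) = 1/48 each.
The weights sum to 1/21.
So P(the cheque in envelope 6 | the presenter opened envelope 1, envelope 2, envelope 5, envelope 7, and envelope 8) = (1/48) / (1/21) = 7/16.

7/16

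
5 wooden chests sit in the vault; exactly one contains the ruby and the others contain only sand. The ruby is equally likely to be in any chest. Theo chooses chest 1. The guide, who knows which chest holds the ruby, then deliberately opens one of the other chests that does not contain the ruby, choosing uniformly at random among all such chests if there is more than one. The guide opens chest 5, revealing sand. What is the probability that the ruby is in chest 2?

4/15

Consider each possible location of the ruby in turn.
If it is in chest 1 (prior 1/5): the guide has 4 equally likely choices, so probability 1/4; weight (1/5)·(1/4) = 1/20.
If it is in any of chests 2, 3, and 4 (prior 1/5 each): the guide has 3 equally likely choices, so probability 1/3; weight (1/5)·(1/3) = 1/15 each.
If it is in chest 5 (prior 1/5): the guide opened chest 5, so this case is ruled out; weight (1/5)·0 = 0.
The weights sum to 1/4.
So P(the ruby in chest 2 | the guide opened chest 5) = (1/15) / (1/4) = 4/15.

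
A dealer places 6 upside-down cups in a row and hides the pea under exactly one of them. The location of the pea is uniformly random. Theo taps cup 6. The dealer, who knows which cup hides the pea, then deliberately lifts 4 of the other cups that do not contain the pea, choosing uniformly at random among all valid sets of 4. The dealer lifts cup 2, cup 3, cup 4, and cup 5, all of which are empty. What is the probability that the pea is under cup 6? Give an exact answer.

1/6

Apply Bayes' rule, conditioning on where the pea actually is.
If it is under cup 1 (prior 1/6): the dealer has no choice, probability 1; weight (1/6)·1 = 1/6.
If it is under any of cups 2, 3, 4, and 5 (prior 1/6 each): that cup was opened and seen not to hold the prize — ruled out; weight (1/6)·0 = 0 each.
If it is under cup 6 (prior 1/6): the dealer has 5 equally likely choices, so probability 1/5; weight (1/6)·(1/5) = 1/30.
The weights sum to 1/5.
So P(the pea under cup 6 | the dealer opened cup 2, cup 3, cup 4, and cup 5) = (1/30) / (1/5) = 1/6.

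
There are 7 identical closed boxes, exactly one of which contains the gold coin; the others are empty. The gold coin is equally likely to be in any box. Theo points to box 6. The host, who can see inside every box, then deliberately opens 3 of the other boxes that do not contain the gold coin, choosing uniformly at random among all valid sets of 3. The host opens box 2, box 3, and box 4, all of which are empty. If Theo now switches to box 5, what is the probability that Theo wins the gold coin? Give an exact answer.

2/7

Consider each possible location of the gold coin in turn.
If it is in any of boxes 1, 5, and 7 (prior 1/7 each): the host has 10 equally likely choices, so probability 1/10; weight (1/7)·(1/10) = 1/70 each.
If it is in any of boxes 2, 3, and 4 (prior 1/7 each): that box was opened and seen not to hold the prize — ruled out; weight (1/7)·0 = 0 each.
If it is in box 6 (prior 1/7): the host has 20 equally likely choices, so probability 1/20; weight (1/7)·(1/20) = 1/140.
The weights sum to 1/20.
So P(the gold coin in box 5 | the host opened box 2, box 3, and box 4) = (1/70) / (1/20) = 2/7.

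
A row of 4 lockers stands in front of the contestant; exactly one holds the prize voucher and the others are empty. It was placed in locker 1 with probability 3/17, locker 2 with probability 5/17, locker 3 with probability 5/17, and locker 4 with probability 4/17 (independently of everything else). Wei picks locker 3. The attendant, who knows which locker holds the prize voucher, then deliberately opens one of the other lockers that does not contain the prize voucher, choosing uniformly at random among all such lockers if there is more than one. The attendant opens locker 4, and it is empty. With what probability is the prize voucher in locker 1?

9/34

Condition on the true location of the prize voucher.
If it is in locker 1 (prior 3/17): the attendant has 2 equally likely choices, so probability 1/2; weight (3/17)·(1/2) = 3/34.
If it is in locker 2 (prior 5/17): the attendant has 2 equally likely choices, so probability 1/2; weight (5/17)·(1/2) = 5/34.
If it is in locker 3 (prior 5/17): the attendant has 3 equally likely choices, so probability 1/3; weight (5/17)·(1/3) = 5/51.
If it is in locker 4 (prior 4/17): the attendant opened locker 4, so this case is ruled out; weight (4/17)·0 = 0.
The weights sum to 1/3.
So P(the prize voucher in locker 1 | the attendant opened locker 4) = (3/34) / (1/3) = 9/34.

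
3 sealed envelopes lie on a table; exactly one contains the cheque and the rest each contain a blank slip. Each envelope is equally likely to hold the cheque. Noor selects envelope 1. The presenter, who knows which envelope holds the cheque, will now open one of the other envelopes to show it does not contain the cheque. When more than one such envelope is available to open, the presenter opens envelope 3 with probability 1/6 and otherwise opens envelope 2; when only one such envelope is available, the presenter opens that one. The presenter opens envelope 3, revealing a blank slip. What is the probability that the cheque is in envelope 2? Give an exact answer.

6/7

Condition on the true location of the cheque.
If it is in envelope 1 (prior 1/3): envelope 3 is available, opened with probability 1/6; weight (1/3)·(1/6) = 1/18.
If it is in envelope 2 (prior 1/3): only envelope 3 is available, probability 1; weight (1/3)·1 = 1/3.
If it is in envelope 3 (prior 1/3): the presenter opened envelope 3, so this case is ruled out; weight (1/3)·0 = 0.
The weights sum to 7/18.
So P(the cheque in envelope 2 | the presenter opened envelope 3) = (1/3) / (7/18) = 6/7.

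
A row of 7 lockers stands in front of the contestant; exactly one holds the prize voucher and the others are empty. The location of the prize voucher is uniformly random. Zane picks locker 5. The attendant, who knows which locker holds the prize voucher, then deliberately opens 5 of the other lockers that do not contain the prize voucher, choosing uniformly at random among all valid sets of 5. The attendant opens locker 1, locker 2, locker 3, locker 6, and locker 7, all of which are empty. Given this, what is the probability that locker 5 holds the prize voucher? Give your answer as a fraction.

1/7

Apply Bayes' rule, conditioning on where the prize voucher actually is.
If it is in any of lockers 1, 2, 3, 6, and 7 (prior 1/7 each): that locker was opened and seen not to hold the prize — ruled out; weight (1/7)·0 = 0 each.
If it is in locker 4 (prior 1/7): the attendant has no choice, probability 1; weight (1/7)·1 = 1/7.
If it is in locker 5 (prior 1/7): the attendant has 6 equally likely choices, so probability 1/6; weight (1/7)·(1/6) = 1/42.
The weights sum to 1/6.
So P(the prize voucher in locker 5 | the attendant opened locker 1, locker 2, locker 3, locker 6, and locker 7) = (1/42) / (1/6) = 1/7.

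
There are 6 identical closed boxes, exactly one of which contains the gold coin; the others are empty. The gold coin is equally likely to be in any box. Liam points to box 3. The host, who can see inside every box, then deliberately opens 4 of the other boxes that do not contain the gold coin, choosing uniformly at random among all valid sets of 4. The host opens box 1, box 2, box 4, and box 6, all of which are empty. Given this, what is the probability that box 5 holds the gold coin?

5/6

Consider each possible location of the gold coin in turn.
If it is in any of boxes 1, 2, 4, and 6 (prior 1/6 each): that box was opened and seen not to hold the prize — ruled out; weight (1/6)·0 = 0 each.
If it is in box 3 (prior 1/6): the host has 5 equally likely choices, so probability 1/5; weight (1/6)·(1/5) = 1/30.
If it is in box 5 (prior 1/6): the host has no choice, probability 1; weight (1/6)·1 = 1/6.
The weights sum to 1/5.
So P(the gold coin in box 5 | the host opened box 1, box 2, box 4, and box 6) = (1/6) / (1/5) = 5/6.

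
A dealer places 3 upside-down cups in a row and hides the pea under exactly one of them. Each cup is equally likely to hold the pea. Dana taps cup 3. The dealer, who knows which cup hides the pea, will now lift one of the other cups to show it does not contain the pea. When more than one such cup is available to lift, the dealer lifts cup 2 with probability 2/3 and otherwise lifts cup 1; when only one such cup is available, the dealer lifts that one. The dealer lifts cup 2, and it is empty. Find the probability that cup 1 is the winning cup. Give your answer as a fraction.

3/5

Apply Bayes' rule, conditioning on where the pea actually is.
If it is under cup 1 (prior 1/3): only cup 2 is available, probability 1; weight (1/3)·1 = 1/3.
If it is under cup 2 (prior 1/3): the dealer opened cup 2, so this case is ruled out; weight (1/3)·0 = 0.
If it is under cup 3 (prior 1/3): cup 2 is available, opened with probability 2/3; weight (1/3)·(2/3) = 2/9.
The weights sum to 5/9.
So P(the pea under cup 1 | the dealer opened cup 2) = (1/3) / (5/9) = 3/5.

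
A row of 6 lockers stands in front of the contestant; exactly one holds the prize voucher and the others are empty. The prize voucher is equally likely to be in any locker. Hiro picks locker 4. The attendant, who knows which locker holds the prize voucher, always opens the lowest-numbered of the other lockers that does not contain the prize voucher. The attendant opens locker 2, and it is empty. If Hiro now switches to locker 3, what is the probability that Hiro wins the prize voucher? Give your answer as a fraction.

0

Condition on the true location of the prize voucher.
If it is in locker 1 (prior 1/6): locker 2 is the lowest-numbered option available, probability 1; weight (1/6)·1 = 1/6.
If it is in locker 2 (prior 1/6): the attendant opened locker 2, so this case is ruled out; weight (1/6)·0 = 0.
If it is in any of lockers 3, 4, 5, and 6 (prior 1/6 each): the attendant would have opened locker 1 instead, probability 0; weight (1/6)·0 = 0 each.
The weights sum to 1/6.
So P(the prize voucher in locker 3 | the attendant opened locker 2) = 0 / (1/6) = 0.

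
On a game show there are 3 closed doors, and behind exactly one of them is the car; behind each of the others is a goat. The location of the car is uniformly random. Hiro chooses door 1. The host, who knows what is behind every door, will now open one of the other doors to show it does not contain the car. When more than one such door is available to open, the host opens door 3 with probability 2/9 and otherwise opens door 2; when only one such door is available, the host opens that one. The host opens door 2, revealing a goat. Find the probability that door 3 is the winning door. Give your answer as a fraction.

9/16

Consider each possible location of the car in turn.
If it is behind door 1 (prior 1/3): door 3 is available but not opened, probability 7/9; weight (1/3)·(7/9) = 7/27.
If it is behind door 2 (prior 1/3): the host opened door 2, so this case is ruled out; weight (1/3)·0 = 0.
If it is behind door 3 (prior 1/3): only door 2 is available, probability 1; weight (1/3)·1 = 1/3.
The weights sum to 16/27.
So P(the car behind door 3 | the host opened door 2) = (1/3) / (16/27) = 9/16.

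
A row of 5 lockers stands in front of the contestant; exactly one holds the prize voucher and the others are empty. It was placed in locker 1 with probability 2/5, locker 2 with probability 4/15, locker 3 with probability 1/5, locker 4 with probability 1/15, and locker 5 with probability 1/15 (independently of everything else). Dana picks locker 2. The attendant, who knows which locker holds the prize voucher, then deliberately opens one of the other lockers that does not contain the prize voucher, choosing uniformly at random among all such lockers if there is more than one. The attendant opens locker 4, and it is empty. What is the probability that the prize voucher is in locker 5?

Condition on the true location of the prize voucher.
If it is in locker 1 (prior 2/5): the attendant has 3 equally likely choices, so probability 1/3; weight (2/5)·(1/3) = 2/15.
If it is in locker 2 (prior 4/15): the attendant has 4 equally likely choices, so probability 1/4; weight (4/15)·(1/4) = 1/15.
If it is in locker 3 (prior 1/5): the attendant has 3 equally likely choices, so probability 1/3; weight (1/5)·(1/3) = 1/15.
If it is in locker 4 (prior 1/15): the attendant opened locker 4, so this case is ruled out; weight (1/15)·0 = 0.
If it is in locker 5 (prior 1/15): the attendant has 3 equally likely choices, so probability 1/3; weight (1/15)·(1/3) = 1/45.
The weights sum to 13/45.
So P(the prize voucher in locker 5 | the attendant opened locker 4) = (1/45) / (13/45) = 1/13.

1/13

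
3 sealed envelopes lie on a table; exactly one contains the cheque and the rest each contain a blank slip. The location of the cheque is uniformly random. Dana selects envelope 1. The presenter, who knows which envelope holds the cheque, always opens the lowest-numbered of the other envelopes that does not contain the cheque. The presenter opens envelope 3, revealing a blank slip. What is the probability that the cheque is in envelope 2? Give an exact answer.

Condition on the true location of the cheque.
If it is in envelope 1 (prior 1/3): the presenter would have opened envelope 2 instead, probability 0; weight (1/3)·0 = 0.
If it is in envelope 2 (prior 1/3): envelope 3 is the lowest-numbered option available, probability 1; weight (1/3)·1 = 1/3.
If it is in envelope 3 (prior 1/3): the presenter opened envelope 3, so this case is ruled out; weight (1/3)·0 = 0.
The weights sum to 1/3.
So P(the cheque in envelope 2 | the presenter opened envelope 3) = (1/3) / (1/3) = 1.

1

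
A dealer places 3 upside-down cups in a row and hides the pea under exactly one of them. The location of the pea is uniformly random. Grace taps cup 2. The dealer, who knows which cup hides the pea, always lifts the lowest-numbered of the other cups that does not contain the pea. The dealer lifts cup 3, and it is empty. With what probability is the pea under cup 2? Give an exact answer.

0

Condition on the true location of the pea.
If it is under cup 1 (prior 1/3): cup 3 is the lowest-numbered option available, probability 1; weight (1/3)·1 = 1/3.
If it is under cup 2 (prior 1/3): the dealer would have opened cup 1 instead, probability 0; weight (1/3)·0 = 0.
If it is under cup 3 (prior 1/3): the dealer opened cup 3, so this case is ruled out; weight (1/3)·0 = 0.
The weights sum to 1/3.
So P(the pea under cup 2 | the dealer opened cup 3) = 0 / (1/3) = 0.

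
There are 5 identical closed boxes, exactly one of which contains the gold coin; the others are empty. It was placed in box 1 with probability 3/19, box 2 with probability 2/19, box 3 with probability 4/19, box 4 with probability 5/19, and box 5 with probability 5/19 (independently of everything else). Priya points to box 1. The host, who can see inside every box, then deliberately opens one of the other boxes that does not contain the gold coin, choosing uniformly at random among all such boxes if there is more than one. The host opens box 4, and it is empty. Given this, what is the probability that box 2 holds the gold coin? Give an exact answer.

8/53

Apply Bayes' rule, conditioning on where the gold coin actually is.
If it is in box 1 (prior 3/19): the host has 4 equally likely choices, so probability 1/4; weight (3/19)·(1/4) = 3/76.
If it is in box 2 (prior 2/19): the host has 3 equally likely choices, so probability 1/3; weight (2/19)·(1/3) = 2/57.
If it is in box 3 (prior 4/19): the host has 3 equally likely choices, so probability 1/3; weight (4/19)·(1/3) = 4/57.
If it is in box 4 (prior 5/19): the host opened box 4, so this case is ruled out; weight (5/19)·0 = 0.
If it is in box 5 (prior 5/19): the host has 3 equally likely choices, so probability 1/3; weight (5/19)·(1/3) = 5/57.
The weights sum to 53/228.
So P(the gold coin in box 2 | the host opened box 4) = (2/57) / (53/228) = 8/53.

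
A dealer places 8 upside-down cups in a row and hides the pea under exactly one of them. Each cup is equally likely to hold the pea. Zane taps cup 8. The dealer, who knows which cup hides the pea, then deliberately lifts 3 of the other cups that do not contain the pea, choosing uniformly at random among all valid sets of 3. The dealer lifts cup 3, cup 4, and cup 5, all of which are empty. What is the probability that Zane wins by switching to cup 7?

7/32

Apply Bayes' rule, conditioning on where the pea actually is.
If it is under any of cups 1, 2, 6, and 7 (prior 1/8 each): the dealer has 20 equally likely choices, so probability 1/20; weight (1/8)·(1/20) = 1/160 each.
If it is under any of cups 3, 4, and 5 (prior 1/8 each): that cup was opened and seen not to hold the prize — ruled out; weight (1/8)·0 = 0 each.
If it is under cup 8 (prior 1/8): the dealer has 35 equally likely choices, so probability 1/35; weight (1/8)·(1/35) = 1/280.
The weights sum to 1/35.
So P(the pea under cup 7 | the dealer opened cup 3, cup 4, and cup 5) = (1/160) / (1/35) = 7/32.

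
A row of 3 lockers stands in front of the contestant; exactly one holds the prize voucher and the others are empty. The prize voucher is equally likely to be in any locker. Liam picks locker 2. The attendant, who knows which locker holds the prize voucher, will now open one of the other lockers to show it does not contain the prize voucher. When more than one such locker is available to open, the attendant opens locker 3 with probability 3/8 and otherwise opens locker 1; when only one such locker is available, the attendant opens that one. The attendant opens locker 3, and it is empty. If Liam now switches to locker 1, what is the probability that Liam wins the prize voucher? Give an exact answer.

8/11

Condition on the true location of the prize voucher.
If it is in locker 1 (prior 1/3): only locker 3 is available, probability 1; weight (1/3)·1 = 1/3.
If it is in locker 2 (prior 1/3): locker 3 is available, opened with probability 3/8; weight (1/3)·(3/8) = 1/8.
If it is in locker 3 (prior 1/3): the attendant opened locker 3, so this case is ruled out; weight (1/3)·0 = 0.
The weights sum to 11/24.
So P(the prize voucher in locker 1 | the attendant opened locker 3) = (1/3) / (11/24) = 8/11.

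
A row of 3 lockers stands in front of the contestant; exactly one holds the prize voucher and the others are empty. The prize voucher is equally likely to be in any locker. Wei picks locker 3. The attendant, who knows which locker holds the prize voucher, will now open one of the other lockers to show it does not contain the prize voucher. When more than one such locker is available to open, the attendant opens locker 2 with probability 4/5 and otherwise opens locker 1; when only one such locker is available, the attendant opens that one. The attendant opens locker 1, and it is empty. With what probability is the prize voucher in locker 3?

1/6

Condition on the true location of the prize voucher.
If it is in locker 1 (prior 1/3): the attendant opened locker 1, so this case is ruled out; weight (1/3)·0 = 0.
If it is in locker 2 (prior 1/3): only locker 1 is available, probability 1; weight (1/3)·1 = 1/3.
If it is in locker 3 (prior 1/3): locker 2 is available but not opened, probability 1/5; weight (1/3)·(1/5) = 1/15.
The weights sum to 2/5.
So P(the prize voucher in locker 3 | the attendant opened locker 1) = (1/15) / (2/5) = 1/6.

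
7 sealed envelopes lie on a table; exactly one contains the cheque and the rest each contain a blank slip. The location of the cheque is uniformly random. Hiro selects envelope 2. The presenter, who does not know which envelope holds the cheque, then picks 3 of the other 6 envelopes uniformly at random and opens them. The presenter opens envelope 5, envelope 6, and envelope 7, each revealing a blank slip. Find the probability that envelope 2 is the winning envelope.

1/4

Apply Bayes' rule, conditioning on where the cheque actually is.
If it is in any of envelopes 1, 2, 3, and 4 (prior 1/7 each): the presenter picks exactly this set with probability 1/20 regardless, and none is the prize; weight (1/7)·(1/20) = 1/140 each.
If it is in any of envelopes 5, 6, and 7 (prior 1/7 each): that envelope was opened and seen not to hold the prize — ruled out; weight (1/7)·0 = 0 each.
The weights sum to 1/35.
So P(the cheque in envelope 2 | the presenter opened envelope 5, envelope 6, and envelope 7) = (1/140) / (1/35) = 1/4.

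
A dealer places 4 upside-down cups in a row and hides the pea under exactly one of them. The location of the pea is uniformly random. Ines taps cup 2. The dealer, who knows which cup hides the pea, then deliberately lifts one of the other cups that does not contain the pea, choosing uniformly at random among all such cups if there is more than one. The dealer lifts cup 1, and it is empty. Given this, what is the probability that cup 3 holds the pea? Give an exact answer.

Condition on the true location of the pea.
If it is under cup 1 (prior 1/4): the dealer opened cup 1, so this case is ruled out; weight (1/4)·0 = 0.
If it is under cup 2 (prior 1/4): the dealer has 3 equally likely choices, so probability 1/3; weight (1/4)·(1/3) = 1/12.
If it is under either of cups 3 and 4 (prior 1/4 each): the dealer has 2 equally likely choices, so probability 1/2; weight (1/4)·(1/2) = 1/8 each.
The weights sum to 1/3.
So P(the pea under cup 3 | the dealer opened cup 1) = (1/8) / (1/3) = 3/8.

3/8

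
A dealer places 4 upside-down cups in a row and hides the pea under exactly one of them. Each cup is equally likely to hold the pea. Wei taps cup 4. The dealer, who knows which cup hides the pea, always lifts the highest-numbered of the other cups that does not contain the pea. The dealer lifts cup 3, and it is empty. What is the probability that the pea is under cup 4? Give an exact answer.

Consider each possible location of the pea in turn.
If it is under any of cups 1, 2, and 4 (prior 1/4 each): cup 3 is the highest-numbered option available, probability 1; weight (1/4)·1 = 1/4 each.
If it is under cup 3 (prior 1/4): the dealer opened cup 3, so this case is ruled out; weight (1/4)·0 = 0.
The weights sum to 3/4.
So P(the pea under cup 4 | the dealer opened cup 3) = (1/4) / (3/4) = 1/3.

1/3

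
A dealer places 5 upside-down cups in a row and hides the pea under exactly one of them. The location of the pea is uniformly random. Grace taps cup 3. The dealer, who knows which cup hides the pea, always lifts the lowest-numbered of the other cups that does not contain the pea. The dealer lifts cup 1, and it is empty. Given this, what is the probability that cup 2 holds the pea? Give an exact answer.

1/4

Consider each possible location of the pea in turn.
If it is under cup 1 (prior 1/5): the dealer opened cup 1, so this case is ruled out; weight (1/5)·0 = 0.
If it is under any of cups 2, 3, 4, and 5 (prior 1/5 each): cup 1 is the lowest-numbered option available, probability 1; weight (1/5)·1 = 1/5 each.
The weights sum to 4/5.
So P(the pea under cup 2 | the dealer opened cup 1) = (1/5) / (4/5) = 1/4.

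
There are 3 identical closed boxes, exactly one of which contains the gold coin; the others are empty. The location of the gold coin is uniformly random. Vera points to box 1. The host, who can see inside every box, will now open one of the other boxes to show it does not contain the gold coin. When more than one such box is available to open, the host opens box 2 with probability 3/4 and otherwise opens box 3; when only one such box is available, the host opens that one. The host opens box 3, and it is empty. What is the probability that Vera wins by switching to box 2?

Condition on the true location of the gold coin.
If it is in box 1 (prior 1/3): box 2 is available but not opened, probability 1/4; weight (1/3)·(1/4) = 1/12.
If it is in box 2 (prior 1/3): only box 3 is available, probability 1; weight (1/3)·1 = 1/3.
If it is in box 3 (prior 1/3): the host opened box 3, so this case is ruled out; weight (1/3)·0 = 0.
The weights sum to 5/12.
So P(the gold coin in box 2 | the host opened box 3) = (1/3) / (5/12) = 4/5.

4/5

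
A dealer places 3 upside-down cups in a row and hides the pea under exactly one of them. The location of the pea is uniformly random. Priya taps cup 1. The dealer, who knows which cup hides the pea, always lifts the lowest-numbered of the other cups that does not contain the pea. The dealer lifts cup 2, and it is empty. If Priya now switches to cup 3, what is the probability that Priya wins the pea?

1/2

Condition on the true location of the pea.
If it is under either of cups 1 and 3 (prior 1/3 each): cup 2 is the lowest-numbered option available, probability 1; weight (1/3)·1 = 1/3 each.
If it is under cup 2 (prior 1/3): the dealer opened cup 2, so this case is ruled out; weight (1/3)·0 = 0.
The weights sum to 2/3.
So P(the pea under cup 3 | the dealer opened cup 2) = (1/3) / (2/3) = 1/2.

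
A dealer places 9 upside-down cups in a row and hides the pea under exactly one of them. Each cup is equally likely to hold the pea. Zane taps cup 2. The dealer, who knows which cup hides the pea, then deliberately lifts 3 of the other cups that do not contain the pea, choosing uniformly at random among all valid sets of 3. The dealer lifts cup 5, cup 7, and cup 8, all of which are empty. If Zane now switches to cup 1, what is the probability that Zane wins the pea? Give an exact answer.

Condition on the true location of the pea.
If it is under any of cups 1, 3, 4, 6, and 9 (prior 1/9 each): the dealer has 35 equally likely choices, so probability 1/35; weight (1/9)·(1/35) = 1/315 each.
If it is under cup 2 (prior 1/9): the dealer has 56 equally likely choices, so probability 1/56; weight (1/9)·(1/56) = 1/504.
If it is under any of cups 5, 7, and 8 (prior 1/9 each): that cup was opened and seen not to hold the prize — ruled out; weight (1/9)·0 = 0 each.
The weights sum to 1/56.
So P(the pea under cup 1 | the dealer opened cup 5, cup 7, and cup 8) = (1/315) / (1/56) = 8/45.

8/45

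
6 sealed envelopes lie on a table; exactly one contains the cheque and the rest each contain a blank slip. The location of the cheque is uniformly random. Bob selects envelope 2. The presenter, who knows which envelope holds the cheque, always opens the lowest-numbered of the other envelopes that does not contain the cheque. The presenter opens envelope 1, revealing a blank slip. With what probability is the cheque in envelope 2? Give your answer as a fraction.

Consider each possible location of the cheque in turn.
If it is in envelope 1 (prior 1/6): the presenter opened envelope 1, so this case is ruled out; weight (1/6)·0 = 0.
If it is in any of envelopes 2, 3, 4, 5, and 6 (prior 1/6 each): envelope 1 is the lowest-numbered option available, probability 1; weight (1/6)·1 = 1/6 each.
The weights sum to 5/6.
So P(the cheque in envelope 2 | the presenter opened envelope 1) = (1/6) / (5/6) = 1/5.

1/5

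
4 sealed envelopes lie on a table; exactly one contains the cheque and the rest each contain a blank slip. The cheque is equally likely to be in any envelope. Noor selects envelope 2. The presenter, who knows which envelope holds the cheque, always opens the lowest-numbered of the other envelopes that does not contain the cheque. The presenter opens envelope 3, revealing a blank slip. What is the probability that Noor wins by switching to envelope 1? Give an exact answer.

Condition on the true location of the cheque.
If it is in envelope 1 (prior 1/4): envelope 3 is the lowest-numbered option available, probability 1; weight (1/4)·1 = 1/4.
If it is in either of envelopes 2 and 4 (prior 1/4 each): the presenter would have opened envelope 1 instead, probability 0; weight (1/4)·0 = 0 each.
If it is in envelope 3 (prior 1/4): the presenter opened envelope 3, so this case is ruled out; weight (1/4)·0 = 0.
The weights sum to 1/4.
So P(the cheque in envelope 1 | the presenter opened envelope 3) = (1/4) / (1/4) = 1.

1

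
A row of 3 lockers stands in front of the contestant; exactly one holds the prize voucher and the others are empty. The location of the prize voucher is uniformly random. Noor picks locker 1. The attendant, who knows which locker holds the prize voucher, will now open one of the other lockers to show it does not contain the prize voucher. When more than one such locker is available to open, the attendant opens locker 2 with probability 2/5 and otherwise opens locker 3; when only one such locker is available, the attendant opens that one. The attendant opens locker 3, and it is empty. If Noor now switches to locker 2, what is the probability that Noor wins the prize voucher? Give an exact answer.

Consider each possible location of the prize voucher in turn.
If it is in locker 1 (prior 1/3): locker 2 is available but not opened, probability 3/5; weight (1/3)·(3/5) = 1/5.
If it is in locker 2 (prior 1/3): only locker 3 is available, probability 1; weight (1/3)·1 = 1/3.
If it is in locker 3 (prior 1/3): the attendant opened locker 3, so this case is ruled out; weight (1/3)·0 = 0.
The weights sum to 8/15.
So P(the prize voucher in locker 2 | the attendant opened locker 3) = (1/3) / (8/15) = 5/8.

5/8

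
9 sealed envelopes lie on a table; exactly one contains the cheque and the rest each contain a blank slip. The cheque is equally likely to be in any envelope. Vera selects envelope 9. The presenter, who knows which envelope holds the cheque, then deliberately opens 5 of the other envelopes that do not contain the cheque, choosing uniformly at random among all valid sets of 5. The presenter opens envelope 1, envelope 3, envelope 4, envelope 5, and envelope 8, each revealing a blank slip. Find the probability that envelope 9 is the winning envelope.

Apply Bayes' rule, conditioning on where the cheque actually is.
If it is in any of envelopes 1, 3, 4, 5, and 8 (prior 1/9 each): that envelope was opened and seen not to hold the prize — ruled out; weight (1/9)·0 = 0 each.
If it is in any of envelopes 2, 6, and 7 (prior 1/9 each): the presenter has 21 equally likely choices, so probability 1/21; weight (1/9)·(1/21) = 1/189 each.
If it is in envelope 9 (prior 1/9): the presenter has 56 equally likely choices, so probability 1/56; weight (1/9)·(1/56) = 1/504.
The weights sum to 1/56.
So P(the cheque in envelope 9 | the presenter opened envelope 1, envelope 3, envelope 4, envelope 5, and envelope 8) = (1/504) / (1/56) = 1/9.

1/9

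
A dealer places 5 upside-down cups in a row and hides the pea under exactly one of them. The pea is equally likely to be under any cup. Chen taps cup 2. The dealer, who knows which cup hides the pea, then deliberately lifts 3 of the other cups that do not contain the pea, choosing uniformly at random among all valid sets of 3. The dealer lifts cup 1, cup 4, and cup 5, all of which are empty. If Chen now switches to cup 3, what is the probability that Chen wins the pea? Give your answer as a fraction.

Consider each possible location of the pea in turn.
If it is under any of cups 1, 4, and 5 (prior 1/5 each): that cup was opened and seen not to hold the prize — ruled out; weight (1/5)·0 = 0 each.
If it is under cup 2 (prior 1/5): the dealer has 4 equally likely choices, so probability 1/4; weight (1/5)·(1/4) = 1/20.
If it is under cup 3 (prior 1/5): the dealer has no choice, probability 1; weight (1/5)·1 = 1/5.
The weights sum to 1/4.
So P(the pea under cup 3 | the dealer opened cup 1, cup 4, and cup 5) = (1/5) / (1/4) = 4/5.

4/5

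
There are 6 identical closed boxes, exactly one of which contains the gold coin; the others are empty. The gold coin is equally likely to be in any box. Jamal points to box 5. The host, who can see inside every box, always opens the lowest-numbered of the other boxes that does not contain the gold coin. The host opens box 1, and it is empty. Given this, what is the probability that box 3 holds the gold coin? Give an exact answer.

1/5

Condition on the true location of the gold coin.
If it is in box 1 (prior 1/6): the host opened box 1, so this case is ruled out; weight (1/6)·0 = 0.
If it is in any of boxes 2, 3, 4, 5, and 6 (prior 1/6 each): box 1 is the lowest-numbered option available, probability 1; weight (1/6)·1 = 1/6 each.
The weights sum to 5/6.
So P(the gold coin in box 3 | the host opened box 1) = (1/6) / (5/6) = 1/5.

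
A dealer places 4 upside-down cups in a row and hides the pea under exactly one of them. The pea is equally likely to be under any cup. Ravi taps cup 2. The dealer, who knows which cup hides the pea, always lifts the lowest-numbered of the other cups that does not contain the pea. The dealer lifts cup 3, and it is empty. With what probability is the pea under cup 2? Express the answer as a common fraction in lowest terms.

Apply Bayes' rule, conditioning on where the pea actually is.
If it is under cup 1 (prior 1/4): cup 3 is the lowest-numbered option available, probability 1; weight (1/4)·1 = 1/4.
If it is under either of cups 2 and 4 (prior 1/4 each): the dealer would have opened cup 1 instead, probability 0; weight (1/4)·0 = 0 each.
If it is under cup 3 (prior 1/4): the dealer opened cup 3, so this case is ruled out; weight (1/4)·0 = 0.
The weights sum to 1/4.
So P(the pea under cup 2 | the dealer opened cup 3) = 0 / (1/4) = 0.

0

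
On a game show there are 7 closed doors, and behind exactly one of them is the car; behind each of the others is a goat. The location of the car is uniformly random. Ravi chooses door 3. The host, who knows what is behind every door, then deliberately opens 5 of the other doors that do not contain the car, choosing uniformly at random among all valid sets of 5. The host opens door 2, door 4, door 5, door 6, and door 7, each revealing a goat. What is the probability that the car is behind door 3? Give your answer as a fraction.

Apply Bayes' rule, conditioning on where the car actually is.
If it is behind door 1 (prior 1/7): the host has no choice, probability 1; weight (1/7)·1 = 1/7.
If it is behind any of doors 2, 4, 5, 6, and 7 (prior 1/7 each): that door was opened and seen not to hold the prize — ruled out; weight (1/7)·0 = 0 each.
If it is behind door 3 (prior 1/7): the host has 6 equally likely choices, so probability 1/6; weight (1/7)·(1/6) = 1/42.
The weights sum to 1/6.
So P(the car behind door 3 | the host opened door 2, door 4, door 5, door 6, and door 7) = (1/42) / (1/6) = 1/7.

1/7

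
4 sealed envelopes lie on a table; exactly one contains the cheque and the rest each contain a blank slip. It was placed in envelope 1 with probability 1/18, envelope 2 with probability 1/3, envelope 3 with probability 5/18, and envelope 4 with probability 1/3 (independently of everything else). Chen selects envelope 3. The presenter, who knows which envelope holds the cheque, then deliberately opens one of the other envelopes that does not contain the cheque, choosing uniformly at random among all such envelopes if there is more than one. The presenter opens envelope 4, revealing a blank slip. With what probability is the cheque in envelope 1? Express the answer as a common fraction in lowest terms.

3/31

Consider each possible location of the cheque in turn.
If it is in envelope 1 (prior 1/18): the presenter has 2 equally likely choices, so probability 1/2; weight (1/18)·(1/2) = 1/36.
If it is in envelope 2 (prior 1/3): the presenter has 2 equally likely choices, so probability 1/2; weight (1/3)·(1/2) = 1/6.
If it is in envelope 3 (prior 5/18): the presenter has 3 equally likely choices, so probability 1/3; weight (5/18)·(1/3) = 5/54.
If it is in envelope 4 (prior 1/3): the presenter opened envelope 4, so this case is ruled out; weight (1/3)·0 = 0.
The weights sum to 31/108.
So P(the cheque in envelope 1 | the presenter opened envelope 4) = (1/36) / (31/108) = 3/31.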